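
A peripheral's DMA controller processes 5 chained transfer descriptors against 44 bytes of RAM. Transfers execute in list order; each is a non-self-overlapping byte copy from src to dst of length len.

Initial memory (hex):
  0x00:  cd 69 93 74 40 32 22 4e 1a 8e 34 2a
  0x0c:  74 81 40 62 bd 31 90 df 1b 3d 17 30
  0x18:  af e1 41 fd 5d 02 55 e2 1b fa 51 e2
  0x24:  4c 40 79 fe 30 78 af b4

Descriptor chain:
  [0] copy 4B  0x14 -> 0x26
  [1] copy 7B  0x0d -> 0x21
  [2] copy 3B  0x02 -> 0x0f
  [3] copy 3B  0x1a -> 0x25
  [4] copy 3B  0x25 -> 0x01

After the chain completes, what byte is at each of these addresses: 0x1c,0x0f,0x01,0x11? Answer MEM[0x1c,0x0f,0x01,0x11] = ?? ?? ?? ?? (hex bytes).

MEM[0x1c,0x0f,0x01,0x11] = 5d 93 41 40

D0: mem[0x26..0x29] <- [1b 3d 17 30]
D1: mem[0x21..0x27] <- [81 40 62 bd 31 90 df]
D2: mem[0x0f..0x11] <- [93 74 40]
D3: mem[0x25..0x27] <- [41 fd 5d]
D4: mem[0x01..0x03] <- [41 fd 5d]
query mem[0x1c]=0x5d, mem[0x0f]=0x93, mem[0x01]=0x41, mem[0x11]=0x40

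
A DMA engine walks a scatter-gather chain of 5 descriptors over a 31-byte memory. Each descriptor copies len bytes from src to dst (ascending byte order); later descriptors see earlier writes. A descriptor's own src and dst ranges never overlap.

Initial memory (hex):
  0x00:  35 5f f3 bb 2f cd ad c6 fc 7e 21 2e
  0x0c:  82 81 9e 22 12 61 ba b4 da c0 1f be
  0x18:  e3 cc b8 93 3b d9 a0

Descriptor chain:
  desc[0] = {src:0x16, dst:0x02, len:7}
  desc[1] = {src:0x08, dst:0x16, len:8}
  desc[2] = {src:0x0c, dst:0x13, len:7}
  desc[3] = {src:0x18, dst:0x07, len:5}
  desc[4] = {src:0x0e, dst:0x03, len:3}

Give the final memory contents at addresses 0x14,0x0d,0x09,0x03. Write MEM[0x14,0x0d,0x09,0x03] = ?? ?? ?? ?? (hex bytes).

MEM[0x14,0x0d,0x09,0x03] = 81 81 82 9e

D0: mem[0x02..0x08] <- [1f be e3 cc b8 93 3b]
D1: mem[0x16..0x1d] <- [3b 7e 21 2e 82 81 9e 22]
D2: mem[0x13..0x19] <- [82 81 9e 22 12 61 ba]
D3: mem[0x07..0x0b] <- [61 ba 82 81 9e]
D4: mem[0x03..0x05] <- [9e 22 12]
query mem[0x14]=0x81, mem[0x0d]=0x81, mem[0x09]=0x82, mem[0x03]=0x9e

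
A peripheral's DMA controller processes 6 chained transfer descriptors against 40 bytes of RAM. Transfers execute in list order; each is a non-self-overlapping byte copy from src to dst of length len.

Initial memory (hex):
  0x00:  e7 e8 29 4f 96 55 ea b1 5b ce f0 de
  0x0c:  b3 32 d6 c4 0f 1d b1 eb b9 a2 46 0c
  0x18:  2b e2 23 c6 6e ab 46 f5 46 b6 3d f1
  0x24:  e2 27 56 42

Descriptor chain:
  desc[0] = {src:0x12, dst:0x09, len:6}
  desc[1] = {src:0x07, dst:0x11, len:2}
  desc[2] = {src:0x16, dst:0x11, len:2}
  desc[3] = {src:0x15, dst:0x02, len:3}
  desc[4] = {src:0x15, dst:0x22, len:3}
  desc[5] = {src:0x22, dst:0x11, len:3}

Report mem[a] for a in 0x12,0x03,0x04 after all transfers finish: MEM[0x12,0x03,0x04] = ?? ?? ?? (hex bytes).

MEM[0x12,0x03,0x04] = 46 46 0c

[0] 0x12->0x09 len=6 : b1 eb b9 a2 46 0c
[1] 0x07->0x11 len=2 : b1 5b
[2] 0x16->0x11 len=2 : 46 0c
[3] 0x15->0x02 len=3 : a2 46 0c
[4] 0x15->0x22 len=3 : a2 46 0c
[5] 0x22->0x11 len=3 : a2 46 0c
query mem[0x12]=0x46, mem[0x03]=0x46, mem[0x04]=0x0c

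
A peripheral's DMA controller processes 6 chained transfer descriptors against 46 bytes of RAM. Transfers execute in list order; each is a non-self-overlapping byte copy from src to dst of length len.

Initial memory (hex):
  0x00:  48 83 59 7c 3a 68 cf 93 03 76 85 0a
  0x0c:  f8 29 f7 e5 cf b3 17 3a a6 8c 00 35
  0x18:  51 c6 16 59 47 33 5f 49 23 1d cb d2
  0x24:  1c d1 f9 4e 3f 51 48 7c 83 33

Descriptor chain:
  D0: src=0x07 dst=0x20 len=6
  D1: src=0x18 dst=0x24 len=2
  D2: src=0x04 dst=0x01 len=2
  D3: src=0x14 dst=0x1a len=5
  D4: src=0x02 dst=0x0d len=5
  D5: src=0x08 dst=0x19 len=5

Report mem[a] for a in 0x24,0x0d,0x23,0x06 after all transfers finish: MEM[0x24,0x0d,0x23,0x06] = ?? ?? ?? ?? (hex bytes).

MEM[0x24,0x0d,0x23,0x06] = 51 68 85 cf

  after D0: wrote 6B at 0x20 = 930376850af8
  after D1: wrote 2B at 0x24 = 51c6
  after D2: wrote 2B at 0x01 = 3a68
  after D3: wrote 5B at 0x1a = a68c003551
  after D4: wrote 5B at 0x0d = 687c3a68cf
  after D5: wrote 5B at 0x19 = 0376850af8
query mem[0x24]=0x51, mem[0x0d]=0x68, mem[0x23]=0x85, mem[0x06]=0xcf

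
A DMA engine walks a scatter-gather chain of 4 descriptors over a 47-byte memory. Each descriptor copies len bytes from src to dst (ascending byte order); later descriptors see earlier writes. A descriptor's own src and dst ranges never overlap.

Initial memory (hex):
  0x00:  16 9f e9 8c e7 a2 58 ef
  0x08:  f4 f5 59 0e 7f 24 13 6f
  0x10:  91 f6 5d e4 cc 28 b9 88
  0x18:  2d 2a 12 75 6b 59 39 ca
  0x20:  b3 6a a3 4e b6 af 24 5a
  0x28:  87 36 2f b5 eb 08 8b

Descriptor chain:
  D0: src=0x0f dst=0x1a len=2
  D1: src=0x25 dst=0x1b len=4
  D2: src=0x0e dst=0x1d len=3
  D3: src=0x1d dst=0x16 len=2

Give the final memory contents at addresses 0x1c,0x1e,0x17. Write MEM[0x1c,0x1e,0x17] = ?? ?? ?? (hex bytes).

#0 dst[0x1a+2] := {0x6f,0x91}
#1 dst[0x1b+4] := {0xaf,0x24,0x5a,0x87}
#2 dst[0x1d+3] := {0x13,0x6f,0x91}
#3 dst[0x16+2] := {0x13,0x6f}
query mem[0x1c]=0x24, mem[0x1e]=0x6f, mem[0x17]=0x6f

MEM[0x1c,0x1e,0x17] = 24 6f 6f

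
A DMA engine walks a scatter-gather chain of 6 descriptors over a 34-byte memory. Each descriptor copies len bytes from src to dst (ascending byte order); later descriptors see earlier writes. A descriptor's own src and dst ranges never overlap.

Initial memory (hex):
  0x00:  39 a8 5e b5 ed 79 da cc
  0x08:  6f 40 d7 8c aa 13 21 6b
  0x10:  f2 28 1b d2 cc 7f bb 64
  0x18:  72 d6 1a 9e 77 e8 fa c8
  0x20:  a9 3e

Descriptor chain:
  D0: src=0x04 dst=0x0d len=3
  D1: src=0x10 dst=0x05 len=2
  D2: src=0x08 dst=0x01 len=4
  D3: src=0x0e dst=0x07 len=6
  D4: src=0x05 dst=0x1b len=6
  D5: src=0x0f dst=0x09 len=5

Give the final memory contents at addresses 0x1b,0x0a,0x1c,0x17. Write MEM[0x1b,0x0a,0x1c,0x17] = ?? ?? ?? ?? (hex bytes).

#0 dst[0x0d+3] := {0xed,0x79,0xda}
#1 dst[0x05+2] := {0xf2,0x28}
#2 dst[0x01+4] := {0x6f,0x40,0xd7,0x8c}
#3 dst[0x07+6] := {0x79,0xda,0xf2,0x28,0x1b,0xd2}
#4 dst[0x1b+6] := {0xf2,0x28,0x79,0xda,0xf2,0x28}
#5 dst[0x09+5] := {0xda,0xf2,0x28,0x1b,0xd2}
query mem[0x1b]=0xf2, mem[0x0a]=0xf2, mem[0x1c]=0x28, mem[0x17]=0x64

MEM[0x1b,0x0a,0x1c,0x17] = f2 f2 28 64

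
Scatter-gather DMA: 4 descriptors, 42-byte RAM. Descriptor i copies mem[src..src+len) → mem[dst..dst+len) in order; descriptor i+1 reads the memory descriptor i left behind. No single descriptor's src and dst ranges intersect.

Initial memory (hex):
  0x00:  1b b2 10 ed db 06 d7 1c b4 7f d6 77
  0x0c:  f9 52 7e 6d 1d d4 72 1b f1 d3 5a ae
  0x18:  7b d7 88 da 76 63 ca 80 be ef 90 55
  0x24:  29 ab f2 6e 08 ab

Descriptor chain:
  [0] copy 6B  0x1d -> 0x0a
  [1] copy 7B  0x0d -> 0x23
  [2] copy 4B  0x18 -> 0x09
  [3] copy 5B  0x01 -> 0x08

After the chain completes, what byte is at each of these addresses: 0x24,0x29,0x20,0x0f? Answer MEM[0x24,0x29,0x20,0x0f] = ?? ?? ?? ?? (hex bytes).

  after D0: wrote 6B at 0x0a = 63ca80beef90
  after D1: wrote 7B at 0x23 = beef901dd4721b
  after D2: wrote 4B at 0x09 = 7bd788da
  after D3: wrote 5B at 0x08 = b210eddb06
query mem[0x24]=0xef, mem[0x29]=0x1b, mem[0x20]=0xbe, mem[0x0f]=0x90

MEM[0x24,0x29,0x20,0x0f] = ef 1b be 90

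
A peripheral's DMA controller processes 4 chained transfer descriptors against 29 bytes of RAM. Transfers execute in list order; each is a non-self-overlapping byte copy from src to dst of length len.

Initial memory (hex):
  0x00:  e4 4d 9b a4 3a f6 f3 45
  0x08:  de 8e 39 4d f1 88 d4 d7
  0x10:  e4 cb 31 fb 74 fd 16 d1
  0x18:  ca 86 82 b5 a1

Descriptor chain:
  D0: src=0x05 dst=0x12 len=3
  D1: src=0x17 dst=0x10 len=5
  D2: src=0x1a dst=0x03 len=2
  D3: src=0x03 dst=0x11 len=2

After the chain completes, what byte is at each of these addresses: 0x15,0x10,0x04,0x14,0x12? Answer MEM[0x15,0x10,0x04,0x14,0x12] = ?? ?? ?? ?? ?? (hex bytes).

[0] 0x05->0x12 len=3 : f6 f3 45
[1] 0x17->0x10 len=5 : d1 ca 86 82 b5
[2] 0x1a->0x03 len=2 : 82 b5
[3] 0x03->0x11 len=2 : 82 b5
query mem[0x15]=0xfd, mem[0x10]=0xd1, mem[0x04]=0xb5, mem[0x14]=0xb5, mem[0x12]=0xb5

MEM[0x15,0x10,0x04,0x14,0x12] = fd d1 b5 b5 b5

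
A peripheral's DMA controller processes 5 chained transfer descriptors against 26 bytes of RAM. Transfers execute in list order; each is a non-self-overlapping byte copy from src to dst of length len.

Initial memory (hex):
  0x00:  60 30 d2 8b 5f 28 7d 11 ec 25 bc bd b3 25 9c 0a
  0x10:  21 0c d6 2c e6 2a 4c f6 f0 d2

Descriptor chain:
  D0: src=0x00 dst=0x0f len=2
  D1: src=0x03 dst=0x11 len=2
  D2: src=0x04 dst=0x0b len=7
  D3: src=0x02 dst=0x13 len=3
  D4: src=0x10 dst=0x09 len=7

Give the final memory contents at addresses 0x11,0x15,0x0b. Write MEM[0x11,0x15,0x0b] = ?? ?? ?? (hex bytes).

  after D0: wrote 2B at 0x0f = 6030
  after D1: wrote 2B at 0x11 = 8b5f
  after D2: wrote 7B at 0x0b = 5f287d11ec25bc
  after D3: wrote 3B at 0x13 = d28b5f
  after D4: wrote 7B at 0x09 = 25bc5fd28b5f4c
query mem[0x11]=0xbc, mem[0x15]=0x5f, mem[0x0b]=0x5f

MEM[0x11,0x15,0x0b] = bc 5f 5f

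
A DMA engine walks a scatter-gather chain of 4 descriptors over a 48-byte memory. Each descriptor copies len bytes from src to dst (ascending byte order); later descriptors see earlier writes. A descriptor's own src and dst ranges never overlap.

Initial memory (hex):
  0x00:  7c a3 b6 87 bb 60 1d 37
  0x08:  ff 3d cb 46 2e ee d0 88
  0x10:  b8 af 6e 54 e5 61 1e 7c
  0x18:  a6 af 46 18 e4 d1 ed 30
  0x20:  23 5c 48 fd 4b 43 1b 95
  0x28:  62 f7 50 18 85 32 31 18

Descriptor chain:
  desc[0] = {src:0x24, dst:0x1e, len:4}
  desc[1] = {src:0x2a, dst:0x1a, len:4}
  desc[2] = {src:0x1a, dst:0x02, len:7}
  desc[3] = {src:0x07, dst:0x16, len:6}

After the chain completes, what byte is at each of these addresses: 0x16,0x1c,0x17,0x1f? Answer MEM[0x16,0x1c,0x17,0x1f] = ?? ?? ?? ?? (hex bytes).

  after D0: wrote 4B at 0x1e = 4b431b95
  after D1: wrote 4B at 0x1a = 50188532
  after D2: wrote 7B at 0x02 = 501885324b431b
  after D3: wrote 6B at 0x16 = 431b3dcb462e
query mem[0x16]=0x43, mem[0x1c]=0x85, mem[0x17]=0x1b, mem[0x1f]=0x43

MEM[0x16,0x1c,0x17,0x1f] = 43 85 1b 43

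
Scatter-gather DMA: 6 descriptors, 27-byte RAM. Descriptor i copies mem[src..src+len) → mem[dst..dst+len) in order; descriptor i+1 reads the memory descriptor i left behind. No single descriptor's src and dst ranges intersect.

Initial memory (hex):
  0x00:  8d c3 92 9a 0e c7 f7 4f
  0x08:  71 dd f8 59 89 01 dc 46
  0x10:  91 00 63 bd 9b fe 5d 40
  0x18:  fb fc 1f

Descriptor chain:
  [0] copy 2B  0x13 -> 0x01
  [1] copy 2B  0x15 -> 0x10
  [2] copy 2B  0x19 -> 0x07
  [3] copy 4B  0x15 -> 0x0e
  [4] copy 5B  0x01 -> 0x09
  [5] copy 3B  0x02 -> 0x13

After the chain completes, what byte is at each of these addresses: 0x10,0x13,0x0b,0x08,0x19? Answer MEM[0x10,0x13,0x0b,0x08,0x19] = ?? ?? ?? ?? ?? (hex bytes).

#0 dst[0x01+2] := {0xbd,0x9b}
#1 dst[0x10+2] := {0xfe,0x5d}
#2 dst[0x07+2] := {0xfc,0x1f}
#3 dst[0x0e+4] := {0xfe,0x5d,0x40,0xfb}
#4 dst[0x09+5] := {0xbd,0x9b,0x9a,0x0e,0xc7}
#5 dst[0x13+3] := {0x9b,0x9a,0x0e}
query mem[0x10]=0x40, mem[0x13]=0x9b, mem[0x0b]=0x9a, mem[0x08]=0x1f, mem[0x19]=0xfc

MEM[0x10,0x13,0x0b,0x08,0x19] = 40 9b 9a 1f fc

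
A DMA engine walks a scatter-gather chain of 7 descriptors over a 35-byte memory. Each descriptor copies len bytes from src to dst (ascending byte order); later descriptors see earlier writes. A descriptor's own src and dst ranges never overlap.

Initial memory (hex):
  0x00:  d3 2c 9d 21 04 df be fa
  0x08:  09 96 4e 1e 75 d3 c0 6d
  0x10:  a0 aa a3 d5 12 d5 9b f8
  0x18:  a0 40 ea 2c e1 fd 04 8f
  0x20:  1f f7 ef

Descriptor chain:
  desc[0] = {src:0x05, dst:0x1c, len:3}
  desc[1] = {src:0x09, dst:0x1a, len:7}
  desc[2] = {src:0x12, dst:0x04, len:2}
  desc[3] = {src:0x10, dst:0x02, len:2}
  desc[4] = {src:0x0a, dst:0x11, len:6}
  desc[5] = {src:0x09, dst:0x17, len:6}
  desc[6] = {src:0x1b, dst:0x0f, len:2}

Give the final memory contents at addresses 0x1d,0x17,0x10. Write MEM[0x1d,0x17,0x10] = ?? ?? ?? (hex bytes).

[0] 0x05->0x1c len=3 : df be fa
[1] 0x09->0x1a len=7 : 96 4e 1e 75 d3 c0 6d
[2] 0x12->0x04 len=2 : a3 d5
[3] 0x10->0x02 len=2 : a0 aa
[4] 0x0a->0x11 len=6 : 4e 1e 75 d3 c0 6d
[5] 0x09->0x17 len=6 : 96 4e 1e 75 d3 c0
[6] 0x1b->0x0f len=2 : d3 c0
query mem[0x1d]=0x75, mem[0x17]=0x96, mem[0x10]=0xc0

MEM[0x1d,0x17,0x10] = 75 96 c0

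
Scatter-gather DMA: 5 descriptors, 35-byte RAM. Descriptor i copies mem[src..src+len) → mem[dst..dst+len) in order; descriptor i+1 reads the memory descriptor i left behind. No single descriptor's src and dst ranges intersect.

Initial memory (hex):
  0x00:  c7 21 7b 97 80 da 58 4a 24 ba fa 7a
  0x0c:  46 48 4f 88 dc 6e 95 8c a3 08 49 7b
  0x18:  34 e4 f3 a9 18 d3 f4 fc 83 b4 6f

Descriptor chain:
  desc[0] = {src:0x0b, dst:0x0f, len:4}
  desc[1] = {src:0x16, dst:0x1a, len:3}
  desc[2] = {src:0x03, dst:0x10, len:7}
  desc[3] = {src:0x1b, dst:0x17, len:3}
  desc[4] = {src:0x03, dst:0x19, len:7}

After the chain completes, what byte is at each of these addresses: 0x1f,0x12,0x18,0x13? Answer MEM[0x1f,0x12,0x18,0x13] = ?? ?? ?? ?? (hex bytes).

MEM[0x1f,0x12,0x18,0x13] = ba da 34 58

D0: mem[0x0f..0x12] <- [7a 46 48 4f]
D1: mem[0x1a..0x1c] <- [49 7b 34]
D2: mem[0x10..0x16] <- [97 80 da 58 4a 24 ba]
D3: mem[0x17..0x19] <- [7b 34 d3]
D4: mem[0x19..0x1f] <- [97 80 da 58 4a 24 ba]
query mem[0x1f]=0xba, mem[0x12]=0xda, mem[0x18]=0x34, mem[0x13]=0x58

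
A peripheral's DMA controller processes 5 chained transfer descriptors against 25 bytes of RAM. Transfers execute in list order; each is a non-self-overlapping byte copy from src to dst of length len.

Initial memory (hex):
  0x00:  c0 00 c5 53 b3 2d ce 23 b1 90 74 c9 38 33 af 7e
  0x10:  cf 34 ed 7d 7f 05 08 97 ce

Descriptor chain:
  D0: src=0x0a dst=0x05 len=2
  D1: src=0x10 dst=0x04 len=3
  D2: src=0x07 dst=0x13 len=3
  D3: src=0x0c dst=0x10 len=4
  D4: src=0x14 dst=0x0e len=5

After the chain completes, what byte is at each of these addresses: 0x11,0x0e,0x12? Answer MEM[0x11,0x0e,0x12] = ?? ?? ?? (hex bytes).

  after D0: wrote 2B at 0x05 = 74c9
  after D1: wrote 3B at 0x04 = cf34ed
  after D2: wrote 3B at 0x13 = 23b190
  after D3: wrote 4B at 0x10 = 3833af7e
  after D4: wrote 5B at 0x0e = b1900897ce
query mem[0x11]=0x97, mem[0x0e]=0xb1, mem[0x12]=0xce

MEM[0x11,0x0e,0x12] = 97 b1 ce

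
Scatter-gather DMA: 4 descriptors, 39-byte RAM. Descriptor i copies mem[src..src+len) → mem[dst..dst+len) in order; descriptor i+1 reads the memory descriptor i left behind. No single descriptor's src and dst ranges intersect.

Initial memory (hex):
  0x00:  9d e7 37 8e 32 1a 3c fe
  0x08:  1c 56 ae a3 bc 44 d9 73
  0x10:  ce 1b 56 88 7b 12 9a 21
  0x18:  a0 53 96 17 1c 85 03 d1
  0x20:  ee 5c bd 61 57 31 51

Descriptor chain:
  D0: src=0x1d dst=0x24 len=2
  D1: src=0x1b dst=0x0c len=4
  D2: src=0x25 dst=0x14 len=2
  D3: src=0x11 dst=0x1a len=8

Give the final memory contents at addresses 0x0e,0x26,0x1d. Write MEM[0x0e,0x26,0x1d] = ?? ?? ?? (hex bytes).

[0] 0x1d->0x24 len=2 : 85 03
[1] 0x1b->0x0c len=4 : 17 1c 85 03
[2] 0x25->0x14 len=2 : 03 51
[3] 0x11->0x1a len=8 : 1b 56 88 03 51 9a 21 a0
query mem[0x0e]=0x85, mem[0x26]=0x51, mem[0x1d]=0x03

MEM[0x0e,0x26,0x1d] = 85 51 03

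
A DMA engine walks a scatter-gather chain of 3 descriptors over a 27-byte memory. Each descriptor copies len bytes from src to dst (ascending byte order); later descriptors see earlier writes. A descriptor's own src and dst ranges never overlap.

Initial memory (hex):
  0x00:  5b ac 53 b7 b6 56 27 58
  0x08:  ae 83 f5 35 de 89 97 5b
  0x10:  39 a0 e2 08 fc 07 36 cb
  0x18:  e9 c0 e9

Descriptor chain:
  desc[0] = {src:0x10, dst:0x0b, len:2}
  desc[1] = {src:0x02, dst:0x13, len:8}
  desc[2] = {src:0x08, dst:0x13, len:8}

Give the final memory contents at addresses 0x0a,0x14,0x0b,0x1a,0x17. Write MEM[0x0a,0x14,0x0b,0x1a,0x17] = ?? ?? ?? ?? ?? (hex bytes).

  after D0: wrote 2B at 0x0b = 39a0
  after D1: wrote 8B at 0x13 = 53b7b6562758ae83
  after D2: wrote 8B at 0x13 = ae83f539a089975b
query mem[0x0a]=0xf5, mem[0x14]=0x83, mem[0x0b]=0x39, mem[0x1a]=0x5b, mem[0x17]=0xa0

MEM[0x0a,0x14,0x0b,0x1a,0x17] = f5 83 39 5b a0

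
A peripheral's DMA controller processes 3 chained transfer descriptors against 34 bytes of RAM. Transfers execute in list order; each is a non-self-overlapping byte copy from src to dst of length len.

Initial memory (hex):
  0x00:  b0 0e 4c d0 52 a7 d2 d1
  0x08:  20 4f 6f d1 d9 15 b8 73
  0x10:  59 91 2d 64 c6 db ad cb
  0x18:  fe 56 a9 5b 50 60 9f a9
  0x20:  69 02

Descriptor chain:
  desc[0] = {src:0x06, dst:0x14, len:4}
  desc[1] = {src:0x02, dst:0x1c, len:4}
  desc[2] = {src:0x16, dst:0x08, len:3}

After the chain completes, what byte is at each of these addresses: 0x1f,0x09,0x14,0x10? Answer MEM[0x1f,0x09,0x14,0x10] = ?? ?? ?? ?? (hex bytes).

MEM[0x1f,0x09,0x14,0x10] = a7 4f d2 59

[0] 0x06->0x14 len=4 : d2 d1 20 4f
[1] 0x02->0x1c len=4 : 4c d0 52 a7
[2] 0x16->0x08 len=3 : 20 4f fe
query mem[0x1f]=0xa7, mem[0x09]=0x4f, mem[0x14]=0xd2, mem[0x10]=0x59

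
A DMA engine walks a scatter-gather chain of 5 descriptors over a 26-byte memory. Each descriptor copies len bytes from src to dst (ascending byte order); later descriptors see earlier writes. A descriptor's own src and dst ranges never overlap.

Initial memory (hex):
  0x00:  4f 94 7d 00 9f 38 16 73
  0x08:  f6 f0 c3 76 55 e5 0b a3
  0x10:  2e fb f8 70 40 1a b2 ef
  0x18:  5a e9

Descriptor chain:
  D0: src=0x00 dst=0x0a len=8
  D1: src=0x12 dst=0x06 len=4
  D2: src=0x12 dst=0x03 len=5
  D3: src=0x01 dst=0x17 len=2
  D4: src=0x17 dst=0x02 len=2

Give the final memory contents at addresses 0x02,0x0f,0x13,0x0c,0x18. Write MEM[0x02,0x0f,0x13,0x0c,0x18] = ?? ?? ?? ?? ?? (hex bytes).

D0: mem[0x0a..0x11] <- [4f 94 7d 00 9f 38 16 73]
D1: mem[0x06..0x09] <- [f8 70 40 1a]
D2: mem[0x03..0x07] <- [f8 70 40 1a b2]
D3: mem[0x17..0x18] <- [94 7d]
D4: mem[0x02..0x03] <- [94 7d]
query mem[0x02]=0x94, mem[0x0f]=0x38, mem[0x13]=0x70, mem[0x0c]=0x7d, mem[0x18]=0x7d

MEM[0x02,0x0f,0x13,0x0c,0x18] = 94 38 70 7d 7d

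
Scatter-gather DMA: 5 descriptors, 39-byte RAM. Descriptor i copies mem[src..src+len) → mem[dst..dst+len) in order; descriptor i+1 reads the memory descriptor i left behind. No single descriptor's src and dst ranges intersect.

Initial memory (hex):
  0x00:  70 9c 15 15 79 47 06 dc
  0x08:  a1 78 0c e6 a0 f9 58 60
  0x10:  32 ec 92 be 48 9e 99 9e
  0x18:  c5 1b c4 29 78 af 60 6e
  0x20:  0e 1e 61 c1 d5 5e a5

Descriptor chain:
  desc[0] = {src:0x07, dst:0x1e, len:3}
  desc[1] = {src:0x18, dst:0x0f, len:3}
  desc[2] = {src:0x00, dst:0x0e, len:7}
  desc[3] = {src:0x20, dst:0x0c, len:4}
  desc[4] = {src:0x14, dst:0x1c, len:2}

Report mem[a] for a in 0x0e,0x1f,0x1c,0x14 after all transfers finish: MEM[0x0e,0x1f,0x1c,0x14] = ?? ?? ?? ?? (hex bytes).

D0: mem[0x1e..0x20] <- [dc a1 78]
D1: mem[0x0f..0x11] <- [c5 1b c4]
D2: mem[0x0e..0x14] <- [70 9c 15 15 79 47 06]
D3: mem[0x0c..0x0f] <- [78 1e 61 c1]
D4: mem[0x1c..0x1d] <- [06 9e]
query mem[0x0e]=0x61, mem[0x1f]=0xa1, mem[0x1c]=0x06, mem[0x14]=0x06

MEM[0x0e,0x1f,0x1c,0x14] = 61 a1 06 06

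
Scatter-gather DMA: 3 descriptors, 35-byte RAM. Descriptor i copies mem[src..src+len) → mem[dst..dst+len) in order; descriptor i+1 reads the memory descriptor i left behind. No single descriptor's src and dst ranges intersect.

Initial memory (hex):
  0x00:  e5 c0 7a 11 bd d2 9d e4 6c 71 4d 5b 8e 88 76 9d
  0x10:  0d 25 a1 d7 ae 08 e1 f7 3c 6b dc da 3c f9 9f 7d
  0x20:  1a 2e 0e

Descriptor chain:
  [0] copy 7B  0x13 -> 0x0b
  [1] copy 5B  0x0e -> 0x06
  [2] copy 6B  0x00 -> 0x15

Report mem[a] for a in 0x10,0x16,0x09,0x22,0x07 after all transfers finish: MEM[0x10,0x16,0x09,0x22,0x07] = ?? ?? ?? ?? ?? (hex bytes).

MEM[0x10,0x16,0x09,0x22,0x07] = 3c c0 6b 0e f7

  after D0: wrote 7B at 0x0b = d7ae08e1f73c6b
  after D1: wrote 5B at 0x06 = e1f73c6ba1
  after D2: wrote 6B at 0x15 = e5c07a11bdd2
query mem[0x10]=0x3c, mem[0x16]=0xc0, mem[0x09]=0x6b, mem[0x22]=0x0e, mem[0x07]=0xf7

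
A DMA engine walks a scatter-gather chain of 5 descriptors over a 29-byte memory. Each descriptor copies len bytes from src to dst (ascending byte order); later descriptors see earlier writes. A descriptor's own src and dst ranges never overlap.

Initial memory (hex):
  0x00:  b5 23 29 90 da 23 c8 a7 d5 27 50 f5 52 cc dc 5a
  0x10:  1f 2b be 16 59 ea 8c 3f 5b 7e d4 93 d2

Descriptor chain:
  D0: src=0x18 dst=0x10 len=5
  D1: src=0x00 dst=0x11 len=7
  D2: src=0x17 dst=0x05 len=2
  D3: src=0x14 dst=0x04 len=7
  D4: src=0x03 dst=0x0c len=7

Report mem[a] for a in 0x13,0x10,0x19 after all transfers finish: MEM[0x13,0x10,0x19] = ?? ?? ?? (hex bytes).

MEM[0x13,0x10,0x19] = 29 c8 7e

  after D0: wrote 5B at 0x10 = 5b7ed493d2
  after D1: wrote 7B at 0x11 = b5232990da23c8
  after D2: wrote 2B at 0x05 = c85b
  after D3: wrote 7B at 0x04 = 90da23c85b7ed4
  after D4: wrote 7B at 0x0c = 9090da23c85b7e
query mem[0x13]=0x29, mem[0x10]=0xc8, mem[0x19]=0x7e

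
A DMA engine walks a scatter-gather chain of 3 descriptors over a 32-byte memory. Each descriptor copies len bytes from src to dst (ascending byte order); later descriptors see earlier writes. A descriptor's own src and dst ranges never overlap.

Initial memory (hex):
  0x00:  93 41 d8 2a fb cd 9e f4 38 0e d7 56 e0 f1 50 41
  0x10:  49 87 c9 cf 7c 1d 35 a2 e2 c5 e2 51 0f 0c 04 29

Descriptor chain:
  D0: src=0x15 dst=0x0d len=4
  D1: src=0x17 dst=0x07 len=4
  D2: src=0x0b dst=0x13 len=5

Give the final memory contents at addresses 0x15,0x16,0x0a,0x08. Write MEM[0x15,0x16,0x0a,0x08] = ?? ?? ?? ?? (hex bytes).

MEM[0x15,0x16,0x0a,0x08] = 1d 35 e2 e2

[0] 0x15->0x0d len=4 : 1d 35 a2 e2
[1] 0x17->0x07 len=4 : a2 e2 c5 e2
[2] 0x0b->0x13 len=5 : 56 e0 1d 35 a2
query mem[0x15]=0x1d, mem[0x16]=0x35, mem[0x0a]=0xe2, mem[0x08]=0xe2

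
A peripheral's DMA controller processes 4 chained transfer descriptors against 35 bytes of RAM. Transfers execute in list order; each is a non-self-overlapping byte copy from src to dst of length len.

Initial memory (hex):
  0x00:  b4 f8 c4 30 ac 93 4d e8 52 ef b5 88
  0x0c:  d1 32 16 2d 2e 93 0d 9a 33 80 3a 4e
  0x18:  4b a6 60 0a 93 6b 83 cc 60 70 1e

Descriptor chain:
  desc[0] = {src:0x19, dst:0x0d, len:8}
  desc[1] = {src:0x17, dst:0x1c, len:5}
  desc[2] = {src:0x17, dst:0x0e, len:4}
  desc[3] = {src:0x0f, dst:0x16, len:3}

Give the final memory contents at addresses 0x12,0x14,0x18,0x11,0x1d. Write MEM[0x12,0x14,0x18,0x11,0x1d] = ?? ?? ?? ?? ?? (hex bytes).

D0: mem[0x0d..0x14] <- [a6 60 0a 93 6b 83 cc 60]
D1: mem[0x1c..0x20] <- [4e 4b a6 60 0a]
D2: mem[0x0e..0x11] <- [4e 4b a6 60]
D3: mem[0x16..0x18] <- [4b a6 60]
query mem[0x12]=0x83, mem[0x14]=0x60, mem[0x18]=0x60, mem[0x11]=0x60, mem[0x1d]=0x4b

MEM[0x12,0x14,0x18,0x11,0x1d] = 83 60 60 60 4b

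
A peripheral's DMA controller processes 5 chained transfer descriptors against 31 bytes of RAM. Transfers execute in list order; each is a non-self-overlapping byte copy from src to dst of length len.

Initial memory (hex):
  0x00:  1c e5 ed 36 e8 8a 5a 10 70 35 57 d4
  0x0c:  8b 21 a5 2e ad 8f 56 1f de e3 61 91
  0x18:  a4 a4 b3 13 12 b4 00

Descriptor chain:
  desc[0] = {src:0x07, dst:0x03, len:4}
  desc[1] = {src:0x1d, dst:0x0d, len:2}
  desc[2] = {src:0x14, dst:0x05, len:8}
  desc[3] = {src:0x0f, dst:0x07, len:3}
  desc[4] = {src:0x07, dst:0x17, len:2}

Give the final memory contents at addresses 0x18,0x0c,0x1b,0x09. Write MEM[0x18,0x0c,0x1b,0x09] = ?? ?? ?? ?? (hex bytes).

MEM[0x18,0x0c,0x1b,0x09] = ad 13 13 8f

  after D0: wrote 4B at 0x03 = 10703557
  after D1: wrote 2B at 0x0d = b400
  after D2: wrote 8B at 0x05 = dee36191a4a4b313
  after D3: wrote 3B at 0x07 = 2ead8f
  after D4: wrote 2B at 0x17 = 2ead
query mem[0x18]=0xad, mem[0x0c]=0x13, mem[0x1b]=0x13, mem[0x09]=0x8f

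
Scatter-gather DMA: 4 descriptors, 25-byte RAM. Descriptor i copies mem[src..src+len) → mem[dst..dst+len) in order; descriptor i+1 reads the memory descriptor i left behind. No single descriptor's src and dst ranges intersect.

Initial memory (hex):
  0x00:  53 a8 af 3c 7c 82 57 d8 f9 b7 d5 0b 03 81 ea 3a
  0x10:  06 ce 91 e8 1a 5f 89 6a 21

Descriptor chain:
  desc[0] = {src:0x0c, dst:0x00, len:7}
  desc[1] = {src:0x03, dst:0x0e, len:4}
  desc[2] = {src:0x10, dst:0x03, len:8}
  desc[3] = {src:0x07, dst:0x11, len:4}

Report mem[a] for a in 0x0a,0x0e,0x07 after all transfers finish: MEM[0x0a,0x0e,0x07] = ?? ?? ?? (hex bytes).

D0: mem[0x00..0x06] <- [03 81 ea 3a 06 ce 91]
D1: mem[0x0e..0x11] <- [3a 06 ce 91]
D2: mem[0x03..0x0a] <- [ce 91 91 e8 1a 5f 89 6a]
D3: mem[0x11..0x14] <- [1a 5f 89 6a]
query mem[0x0a]=0x6a, mem[0x0e]=0x3a, mem[0x07]=0x1a

MEM[0x0a,0x0e,0x07] = 6a 3a 1a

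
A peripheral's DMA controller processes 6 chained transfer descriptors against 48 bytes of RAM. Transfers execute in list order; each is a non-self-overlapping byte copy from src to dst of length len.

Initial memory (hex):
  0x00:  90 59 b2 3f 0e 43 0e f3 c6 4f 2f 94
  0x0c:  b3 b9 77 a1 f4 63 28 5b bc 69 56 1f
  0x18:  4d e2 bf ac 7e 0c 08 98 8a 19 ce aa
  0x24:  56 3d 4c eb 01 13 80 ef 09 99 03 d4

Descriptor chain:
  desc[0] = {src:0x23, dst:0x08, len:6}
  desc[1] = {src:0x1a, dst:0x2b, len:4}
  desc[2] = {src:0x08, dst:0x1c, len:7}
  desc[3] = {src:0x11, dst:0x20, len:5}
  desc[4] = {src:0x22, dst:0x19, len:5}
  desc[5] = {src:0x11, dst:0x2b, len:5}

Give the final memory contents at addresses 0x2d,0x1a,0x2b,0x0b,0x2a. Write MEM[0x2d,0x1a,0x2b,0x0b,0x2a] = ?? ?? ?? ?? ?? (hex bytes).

D0: mem[0x08..0x0d] <- [aa 56 3d 4c eb 01]
D1: mem[0x2b..0x2e] <- [bf ac 7e 0c]
D2: mem[0x1c..0x22] <- [aa 56 3d 4c eb 01 77]
D3: mem[0x20..0x24] <- [63 28 5b bc 69]
D4: mem[0x19..0x1d] <- [5b bc 69 3d 4c]
D5: mem[0x2b..0x2f] <- [63 28 5b bc 69]
query mem[0x2d]=0x5b, mem[0x1a]=0xbc, mem[0x2b]=0x63, mem[0x0b]=0x4c, mem[0x2a]=0x80

MEM[0x2d,0x1a,0x2b,0x0b,0x2a] = 5b bc 63 4c 80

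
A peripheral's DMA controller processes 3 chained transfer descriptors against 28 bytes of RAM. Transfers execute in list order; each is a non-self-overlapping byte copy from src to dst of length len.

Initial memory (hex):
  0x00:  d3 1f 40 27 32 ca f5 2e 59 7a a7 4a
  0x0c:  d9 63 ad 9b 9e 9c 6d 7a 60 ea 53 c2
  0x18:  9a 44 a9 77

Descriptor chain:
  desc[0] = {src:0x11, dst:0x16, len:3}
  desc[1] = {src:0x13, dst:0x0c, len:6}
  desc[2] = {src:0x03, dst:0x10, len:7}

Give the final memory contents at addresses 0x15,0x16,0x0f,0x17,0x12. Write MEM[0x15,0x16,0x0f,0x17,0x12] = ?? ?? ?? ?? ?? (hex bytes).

MEM[0x15,0x16,0x0f,0x17,0x12] = 59 7a 9c 6d ca

#0 dst[0x16+3] := {0x9c,0x6d,0x7a}
#1 dst[0x0c+6] := {0x7a,0x60,0xea,0x9c,0x6d,0x7a}
#2 dst[0x10+7] := {0x27,0x32,0xca,0xf5,0x2e,0x59,0x7a}
query mem[0x15]=0x59, mem[0x16]=0x7a, mem[0x0f]=0x9c, mem[0x17]=0x6d, mem[0x12]=0xca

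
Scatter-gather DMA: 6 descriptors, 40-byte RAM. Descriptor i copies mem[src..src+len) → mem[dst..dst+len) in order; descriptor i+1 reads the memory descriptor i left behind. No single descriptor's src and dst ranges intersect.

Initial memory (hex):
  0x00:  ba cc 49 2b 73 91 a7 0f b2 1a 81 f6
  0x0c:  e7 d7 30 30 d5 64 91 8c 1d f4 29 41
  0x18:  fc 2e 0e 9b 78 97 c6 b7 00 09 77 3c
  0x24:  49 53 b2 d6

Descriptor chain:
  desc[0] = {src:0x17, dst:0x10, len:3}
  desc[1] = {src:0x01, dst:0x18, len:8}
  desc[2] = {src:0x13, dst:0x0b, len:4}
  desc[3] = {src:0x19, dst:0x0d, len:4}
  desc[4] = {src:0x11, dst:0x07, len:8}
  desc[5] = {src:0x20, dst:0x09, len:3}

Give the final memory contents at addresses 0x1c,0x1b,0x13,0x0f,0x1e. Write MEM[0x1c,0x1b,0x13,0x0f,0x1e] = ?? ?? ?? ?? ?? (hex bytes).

MEM[0x1c,0x1b,0x13,0x0f,0x1e] = 91 73 8c 73 0f

D0: mem[0x10..0x12] <- [41 fc 2e]
D1: mem[0x18..0x1f] <- [cc 49 2b 73 91 a7 0f b2]
D2: mem[0x0b..0x0e] <- [8c 1d f4 29]
D3: mem[0x0d..0x10] <- [49 2b 73 91]
D4: mem[0x07..0x0e] <- [fc 2e 8c 1d f4 29 41 cc]
D5: mem[0x09..0x0b] <- [00 09 77]
query mem[0x1c]=0x91, mem[0x1b]=0x73, mem[0x13]=0x8c, mem[0x0f]=0x73, mem[0x1e]=0x0f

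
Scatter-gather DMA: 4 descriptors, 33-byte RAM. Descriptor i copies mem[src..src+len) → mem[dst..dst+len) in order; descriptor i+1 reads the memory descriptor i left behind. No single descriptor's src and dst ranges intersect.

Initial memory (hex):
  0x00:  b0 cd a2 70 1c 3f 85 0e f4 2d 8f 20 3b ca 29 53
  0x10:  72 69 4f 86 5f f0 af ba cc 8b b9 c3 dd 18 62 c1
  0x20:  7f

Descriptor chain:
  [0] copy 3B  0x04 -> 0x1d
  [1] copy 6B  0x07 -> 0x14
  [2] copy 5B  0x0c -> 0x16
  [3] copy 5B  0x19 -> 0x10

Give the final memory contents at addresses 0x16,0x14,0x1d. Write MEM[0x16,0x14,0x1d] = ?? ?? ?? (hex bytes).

MEM[0x16,0x14,0x1d] = 3b 1c 1c

D0: mem[0x1d..0x1f] <- [1c 3f 85]
D1: mem[0x14..0x19] <- [0e f4 2d 8f 20 3b]
D2: mem[0x16..0x1a] <- [3b ca 29 53 72]
D3: mem[0x10..0x14] <- [53 72 c3 dd 1c]
query mem[0x16]=0x3b, mem[0x14]=0x1c, mem[0x1d]=0x1c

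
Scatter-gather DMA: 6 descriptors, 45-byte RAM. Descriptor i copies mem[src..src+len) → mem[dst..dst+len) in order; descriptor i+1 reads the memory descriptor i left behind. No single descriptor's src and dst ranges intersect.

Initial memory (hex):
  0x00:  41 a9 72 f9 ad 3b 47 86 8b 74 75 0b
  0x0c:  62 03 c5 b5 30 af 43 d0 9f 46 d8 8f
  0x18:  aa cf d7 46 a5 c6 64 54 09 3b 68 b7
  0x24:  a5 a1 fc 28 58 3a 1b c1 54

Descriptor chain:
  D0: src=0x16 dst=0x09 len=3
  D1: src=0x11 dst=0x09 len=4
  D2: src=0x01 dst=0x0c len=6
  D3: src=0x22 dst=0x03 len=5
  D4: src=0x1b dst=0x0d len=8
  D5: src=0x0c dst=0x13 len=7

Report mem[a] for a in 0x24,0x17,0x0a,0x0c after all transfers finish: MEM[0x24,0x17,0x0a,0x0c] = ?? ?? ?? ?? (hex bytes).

  after D0: wrote 3B at 0x09 = d88faa
  after D1: wrote 4B at 0x09 = af43d09f
  after D2: wrote 6B at 0x0c = a972f9ad3b47
  after D3: wrote 5B at 0x03 = 68b7a5a1fc
  after D4: wrote 8B at 0x0d = 46a5c66454093b68
  after D5: wrote 7B at 0x13 = a946a5c6645409
query mem[0x24]=0xa5, mem[0x17]=0x64, mem[0x0a]=0x43, mem[0x0c]=0xa9

MEM[0x24,0x17,0x0a,0x0c] = a5 64 43 a9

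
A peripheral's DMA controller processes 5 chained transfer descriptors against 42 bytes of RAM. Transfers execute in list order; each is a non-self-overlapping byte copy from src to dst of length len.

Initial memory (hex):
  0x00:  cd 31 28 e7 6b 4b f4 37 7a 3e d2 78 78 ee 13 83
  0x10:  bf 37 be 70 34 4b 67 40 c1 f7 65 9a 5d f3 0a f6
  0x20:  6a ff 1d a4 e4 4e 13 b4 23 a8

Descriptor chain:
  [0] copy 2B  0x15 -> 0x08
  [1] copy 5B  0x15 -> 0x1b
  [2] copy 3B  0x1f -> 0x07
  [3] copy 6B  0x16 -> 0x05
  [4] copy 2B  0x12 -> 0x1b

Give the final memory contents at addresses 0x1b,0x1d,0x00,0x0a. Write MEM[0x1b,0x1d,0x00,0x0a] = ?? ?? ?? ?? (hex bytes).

D0: mem[0x08..0x09] <- [4b 67]
D1: mem[0x1b..0x1f] <- [4b 67 40 c1 f7]
D2: mem[0x07..0x09] <- [f7 6a ff]
D3: mem[0x05..0x0a] <- [67 40 c1 f7 65 4b]
D4: mem[0x1b..0x1c] <- [be 70]
query mem[0x1b]=0xbe, mem[0x1d]=0x40, mem[0x00]=0xcd, mem[0x0a]=0x4b

MEM[0x1b,0x1d,0x00,0x0a] = be 40 cd 4b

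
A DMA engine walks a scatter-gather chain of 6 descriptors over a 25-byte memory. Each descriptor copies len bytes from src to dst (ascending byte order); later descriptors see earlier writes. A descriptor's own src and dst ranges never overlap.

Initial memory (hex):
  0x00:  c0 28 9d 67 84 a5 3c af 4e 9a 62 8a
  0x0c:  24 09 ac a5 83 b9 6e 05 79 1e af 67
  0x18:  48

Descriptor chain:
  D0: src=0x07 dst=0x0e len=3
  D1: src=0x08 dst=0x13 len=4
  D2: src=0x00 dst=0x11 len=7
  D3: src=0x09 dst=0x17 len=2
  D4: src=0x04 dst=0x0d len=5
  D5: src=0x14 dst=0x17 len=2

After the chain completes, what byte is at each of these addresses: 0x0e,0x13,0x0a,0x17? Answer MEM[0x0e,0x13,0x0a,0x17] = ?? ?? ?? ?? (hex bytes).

MEM[0x0e,0x13,0x0a,0x17] = a5 9d 62 67

#0 dst[0x0e+3] := {0xaf,0x4e,0x9a}
#1 dst[0x13+4] := {0x4e,0x9a,0x62,0x8a}
#2 dst[0x11+7] := {0xc0,0x28,0x9d,0x67,0x84,0xa5,0x3c}
#3 dst[0x17+2] := {0x9a,0x62}
#4 dst[0x0d+5] := {0x84,0xa5,0x3c,0xaf,0x4e}
#5 dst[0x17+2] := {0x67,0x84}
query mem[0x0e]=0xa5, mem[0x13]=0x9d, mem[0x0a]=0x62, mem[0x17]=0x67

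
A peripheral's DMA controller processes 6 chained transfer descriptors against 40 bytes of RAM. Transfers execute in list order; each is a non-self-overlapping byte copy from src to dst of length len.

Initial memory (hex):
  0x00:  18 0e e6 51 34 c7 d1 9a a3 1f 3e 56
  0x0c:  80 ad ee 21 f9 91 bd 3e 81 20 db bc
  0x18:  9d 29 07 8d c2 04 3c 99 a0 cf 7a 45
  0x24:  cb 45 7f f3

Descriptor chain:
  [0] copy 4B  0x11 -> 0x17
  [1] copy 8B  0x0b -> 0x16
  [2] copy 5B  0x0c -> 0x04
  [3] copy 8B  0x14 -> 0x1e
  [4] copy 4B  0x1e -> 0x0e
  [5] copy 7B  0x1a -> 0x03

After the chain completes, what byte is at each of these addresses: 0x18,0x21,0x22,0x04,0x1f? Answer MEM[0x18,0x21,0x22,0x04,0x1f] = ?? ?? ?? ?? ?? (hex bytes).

D0: mem[0x17..0x1a] <- [91 bd 3e 81]
D1: mem[0x16..0x1d] <- [56 80 ad ee 21 f9 91 bd]
D2: mem[0x04..0x08] <- [80 ad ee 21 f9]
D3: mem[0x1e..0x25] <- [81 20 56 80 ad ee 21 f9]
D4: mem[0x0e..0x11] <- [81 20 56 80]
D5: mem[0x03..0x09] <- [21 f9 91 bd 81 20 56]
query mem[0x18]=0xad, mem[0x21]=0x80, mem[0x22]=0xad, mem[0x04]=0xf9, mem[0x1f]=0x20

MEM[0x18,0x21,0x22,0x04,0x1f] = ad 80 ad f9 20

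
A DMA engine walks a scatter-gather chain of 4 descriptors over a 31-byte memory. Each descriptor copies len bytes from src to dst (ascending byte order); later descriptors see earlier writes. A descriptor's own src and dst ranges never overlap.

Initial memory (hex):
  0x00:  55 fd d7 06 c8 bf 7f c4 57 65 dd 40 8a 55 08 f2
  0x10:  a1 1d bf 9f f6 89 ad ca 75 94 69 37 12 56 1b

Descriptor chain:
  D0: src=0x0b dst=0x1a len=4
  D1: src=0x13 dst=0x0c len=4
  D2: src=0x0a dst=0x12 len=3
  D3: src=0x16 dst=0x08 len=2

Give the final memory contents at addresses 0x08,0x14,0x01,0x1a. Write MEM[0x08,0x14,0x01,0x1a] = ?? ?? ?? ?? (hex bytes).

[0] 0x0b->0x1a len=4 : 40 8a 55 08
[1] 0x13->0x0c len=4 : 9f f6 89 ad
[2] 0x0a->0x12 len=3 : dd 40 9f
[3] 0x16->0x08 len=2 : ad ca
query mem[0x08]=0xad, mem[0x14]=0x9f, mem[0x01]=0xfd, mem[0x1a]=0x40

MEM[0x08,0x14,0x01,0x1a] = ad 9f fd 40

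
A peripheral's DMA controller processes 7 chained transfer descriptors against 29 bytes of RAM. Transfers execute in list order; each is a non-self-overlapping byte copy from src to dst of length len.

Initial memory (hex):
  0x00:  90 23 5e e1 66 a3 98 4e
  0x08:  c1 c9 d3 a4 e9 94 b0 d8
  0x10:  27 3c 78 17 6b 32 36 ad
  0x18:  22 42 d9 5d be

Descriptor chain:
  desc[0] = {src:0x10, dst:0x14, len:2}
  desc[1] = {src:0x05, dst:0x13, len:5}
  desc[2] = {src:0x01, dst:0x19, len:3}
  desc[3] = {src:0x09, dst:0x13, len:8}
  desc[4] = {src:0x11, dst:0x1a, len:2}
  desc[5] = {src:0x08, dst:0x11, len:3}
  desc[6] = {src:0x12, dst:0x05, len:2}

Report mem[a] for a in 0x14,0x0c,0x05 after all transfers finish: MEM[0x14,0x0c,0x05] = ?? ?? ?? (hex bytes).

  after D0: wrote 2B at 0x14 = 273c
  after D1: wrote 5B at 0x13 = a3984ec1c9
  after D2: wrote 3B at 0x19 = 235ee1
  after D3: wrote 8B at 0x13 = c9d3a4e994b0d827
  after D4: wrote 2B at 0x1a = 3c78
  after D5: wrote 3B at 0x11 = c1c9d3
  after D6: wrote 2B at 0x05 = c9d3
query mem[0x14]=0xd3, mem[0x0c]=0xe9, mem[0x05]=0xc9

MEM[0x14,0x0c,0x05] = d3 e9 c9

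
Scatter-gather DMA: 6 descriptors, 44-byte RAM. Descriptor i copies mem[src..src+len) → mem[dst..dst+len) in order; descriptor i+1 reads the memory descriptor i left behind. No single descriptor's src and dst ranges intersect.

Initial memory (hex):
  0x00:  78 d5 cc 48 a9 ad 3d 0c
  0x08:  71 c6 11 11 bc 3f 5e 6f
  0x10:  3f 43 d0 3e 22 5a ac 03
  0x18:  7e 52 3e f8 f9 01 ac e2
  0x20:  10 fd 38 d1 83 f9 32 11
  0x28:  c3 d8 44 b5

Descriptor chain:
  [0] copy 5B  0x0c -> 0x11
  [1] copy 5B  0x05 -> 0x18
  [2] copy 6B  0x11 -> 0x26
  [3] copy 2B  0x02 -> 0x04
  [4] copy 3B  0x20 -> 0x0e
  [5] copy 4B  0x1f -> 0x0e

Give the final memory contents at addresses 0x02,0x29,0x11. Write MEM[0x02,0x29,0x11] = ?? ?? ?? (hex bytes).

  after D0: wrote 5B at 0x11 = bc3f5e6f3f
  after D1: wrote 5B at 0x18 = ad3d0c71c6
  after D2: wrote 6B at 0x26 = bc3f5e6f3fac
  after D3: wrote 2B at 0x04 = cc48
  after D4: wrote 3B at 0x0e = 10fd38
  after D5: wrote 4B at 0x0e = e210fd38
query mem[0x02]=0xcc, mem[0x29]=0x6f, mem[0x11]=0x38

MEM[0x02,0x29,0x11] = cc 6f 38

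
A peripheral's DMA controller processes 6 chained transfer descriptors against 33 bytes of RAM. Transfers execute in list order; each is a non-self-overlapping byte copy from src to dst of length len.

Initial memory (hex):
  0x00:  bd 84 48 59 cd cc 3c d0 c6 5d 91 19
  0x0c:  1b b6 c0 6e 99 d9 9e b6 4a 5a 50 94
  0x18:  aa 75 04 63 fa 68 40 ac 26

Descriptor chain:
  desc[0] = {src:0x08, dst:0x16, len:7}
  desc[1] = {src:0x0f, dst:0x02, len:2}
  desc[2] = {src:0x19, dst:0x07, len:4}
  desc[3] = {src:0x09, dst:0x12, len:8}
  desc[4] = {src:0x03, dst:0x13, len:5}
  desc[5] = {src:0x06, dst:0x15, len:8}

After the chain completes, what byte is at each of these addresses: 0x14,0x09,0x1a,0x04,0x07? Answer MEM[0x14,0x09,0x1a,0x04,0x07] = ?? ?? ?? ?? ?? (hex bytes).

  after D0: wrote 7B at 0x16 = c65d91191bb6c0
  after D1: wrote 2B at 0x02 = 6e99
  after D2: wrote 4B at 0x07 = 191bb6c0
  after D3: wrote 8B at 0x12 = b6c0191bb6c06e99
  after D4: wrote 5B at 0x13 = 99cdcc3c19
  after D5: wrote 8B at 0x15 = 3c191bb6c0191bb6
query mem[0x14]=0xcd, mem[0x09]=0xb6, mem[0x1a]=0x19, mem[0x04]=0xcd, mem[0x07]=0x19

MEM[0x14,0x09,0x1a,0x04,0x07] = cd b6 19 cd 19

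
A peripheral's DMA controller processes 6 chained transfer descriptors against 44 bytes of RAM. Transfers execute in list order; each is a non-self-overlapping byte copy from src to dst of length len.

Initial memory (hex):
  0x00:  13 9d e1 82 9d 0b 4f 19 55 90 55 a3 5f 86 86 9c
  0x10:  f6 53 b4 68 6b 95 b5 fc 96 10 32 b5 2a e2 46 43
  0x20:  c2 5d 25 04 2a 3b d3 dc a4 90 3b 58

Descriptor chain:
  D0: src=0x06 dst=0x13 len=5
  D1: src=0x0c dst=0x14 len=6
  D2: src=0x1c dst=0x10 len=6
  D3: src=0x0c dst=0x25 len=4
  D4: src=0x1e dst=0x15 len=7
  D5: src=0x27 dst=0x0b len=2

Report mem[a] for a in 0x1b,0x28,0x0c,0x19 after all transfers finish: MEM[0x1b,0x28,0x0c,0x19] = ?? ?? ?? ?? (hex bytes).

[0] 0x06->0x13 len=5 : 4f 19 55 90 55
[1] 0x0c->0x14 len=6 : 5f 86 86 9c f6 53
[2] 0x1c->0x10 len=6 : 2a e2 46 43 c2 5d
[3] 0x0c->0x25 len=4 : 5f 86 86 9c
[4] 0x1e->0x15 len=7 : 46 43 c2 5d 25 04 2a
[5] 0x27->0x0b len=2 : 86 9c
query mem[0x1b]=0x2a, mem[0x28]=0x9c, mem[0x0c]=0x9c, mem[0x19]=0x25

MEM[0x1b,0x28,0x0c,0x19] = 2a 9c 9c 25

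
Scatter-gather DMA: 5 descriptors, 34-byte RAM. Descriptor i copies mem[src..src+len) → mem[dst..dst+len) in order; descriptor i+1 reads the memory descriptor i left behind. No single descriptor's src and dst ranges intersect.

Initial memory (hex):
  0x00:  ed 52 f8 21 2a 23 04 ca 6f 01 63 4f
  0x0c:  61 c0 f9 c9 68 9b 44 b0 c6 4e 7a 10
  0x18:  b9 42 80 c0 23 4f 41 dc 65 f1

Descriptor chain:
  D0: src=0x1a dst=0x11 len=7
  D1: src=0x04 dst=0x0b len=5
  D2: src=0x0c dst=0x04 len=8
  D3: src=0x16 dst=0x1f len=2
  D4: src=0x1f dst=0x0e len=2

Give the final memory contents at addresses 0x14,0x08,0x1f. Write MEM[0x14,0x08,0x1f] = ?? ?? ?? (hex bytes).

MEM[0x14,0x08,0x1f] = 4f 68 dc

  after D0: wrote 7B at 0x11 = 80c0234f41dc65
  after D1: wrote 5B at 0x0b = 2a2304ca6f
  after D2: wrote 8B at 0x04 = 2304ca6f6880c023
  after D3: wrote 2B at 0x1f = dc65
  after D4: wrote 2B at 0x0e = dc65
query mem[0x14]=0x4f, mem[0x08]=0x68, mem[0x1f]=0xdc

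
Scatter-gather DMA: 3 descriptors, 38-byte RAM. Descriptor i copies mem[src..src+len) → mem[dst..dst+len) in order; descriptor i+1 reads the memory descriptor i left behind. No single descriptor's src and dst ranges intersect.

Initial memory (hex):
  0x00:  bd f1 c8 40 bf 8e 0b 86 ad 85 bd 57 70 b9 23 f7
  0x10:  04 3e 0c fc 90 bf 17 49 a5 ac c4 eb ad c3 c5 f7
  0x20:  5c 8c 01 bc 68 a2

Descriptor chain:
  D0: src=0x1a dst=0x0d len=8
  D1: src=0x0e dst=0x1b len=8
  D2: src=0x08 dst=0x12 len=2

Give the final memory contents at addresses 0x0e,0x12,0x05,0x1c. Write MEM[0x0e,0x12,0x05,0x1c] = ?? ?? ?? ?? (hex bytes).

MEM[0x0e,0x12,0x05,0x1c] = eb ad 8e ad

#0 dst[0x0d+8] := {0xc4,0xeb,0xad,0xc3,0xc5,0xf7,0x5c,0x8c}
#1 dst[0x1b+8] := {0xeb,0xad,0xc3,0xc5,0xf7,0x5c,0x8c,0xbf}
#2 dst[0x12+2] := {0xad,0x85}
query mem[0x0e]=0xeb, mem[0x12]=0xad, mem[0x05]=0x8e, mem[0x1c]=0xad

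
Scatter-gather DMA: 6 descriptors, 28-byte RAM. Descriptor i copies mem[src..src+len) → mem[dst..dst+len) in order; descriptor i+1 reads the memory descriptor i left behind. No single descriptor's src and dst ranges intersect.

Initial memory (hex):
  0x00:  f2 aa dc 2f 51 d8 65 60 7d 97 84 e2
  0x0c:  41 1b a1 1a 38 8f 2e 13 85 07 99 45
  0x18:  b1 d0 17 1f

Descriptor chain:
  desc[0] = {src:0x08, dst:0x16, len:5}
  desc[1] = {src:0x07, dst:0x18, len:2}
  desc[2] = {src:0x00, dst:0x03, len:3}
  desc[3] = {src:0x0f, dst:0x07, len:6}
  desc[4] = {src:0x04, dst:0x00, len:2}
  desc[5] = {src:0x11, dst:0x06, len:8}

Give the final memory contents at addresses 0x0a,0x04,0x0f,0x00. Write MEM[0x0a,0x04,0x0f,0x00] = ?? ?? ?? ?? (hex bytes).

  after D0: wrote 5B at 0x16 = 7d9784e241
  after D1: wrote 2B at 0x18 = 607d
  after D2: wrote 3B at 0x03 = f2aadc
  after D3: wrote 6B at 0x07 = 1a388f2e1385
  after D4: wrote 2B at 0x00 = aadc
  after D5: wrote 8B at 0x06 = 8f2e1385077d9760
query mem[0x0a]=0x07, mem[0x04]=0xaa, mem[0x0f]=0x1a, mem[0x00]=0xaa

MEM[0x0a,0x04,0x0f,0x00] = 07 aa 1a aa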